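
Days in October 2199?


31 days

Month: October (month 10)
October has 31 days


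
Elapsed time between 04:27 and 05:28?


End time in minutes: 5×60 + 28 = 328
Start time in minutes: 4×60 + 27 = 267
Difference = 328 - 267 = 61 minutes
= 1 hours 1 minutes

1h 1m


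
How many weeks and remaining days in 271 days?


38 weeks 5 days

Weeks: 271 ÷ 7 = 38 remainder 5


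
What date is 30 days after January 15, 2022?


Start: January 15, 2022
Add 30 days
January 15 → February 1: 31 - 15 + 1 = 17 days (30 - 17 = 13 left)
February 1 + 13 = February 14, 2022

February 14, 2022


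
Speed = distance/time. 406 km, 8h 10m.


49.7 km/h

Distance: 406 km
Time: 8h 10m = 490 min = 490/60 = 49/6 hours
Speed = 406 ÷ (49/6) = 406 × 6 / 49 = 2436/49 ≈ 49.7 km/h


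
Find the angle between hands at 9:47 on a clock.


Hour hand = 9×30 + 47×0.5 = 293.5°
Minute hand = 47×6 = 282°
Difference = |293.5 - 282| = 11.5°

11.5°


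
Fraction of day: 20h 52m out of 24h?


0.8694 (86.94%)

Total minutes: 20×60 + 52 = 1252
Day = 24×60 = 1440 minutes
Fraction = 1252/1440 ≈ 0.8694
As a percentage: 1252/1440 × 100 ≈ 86.94%


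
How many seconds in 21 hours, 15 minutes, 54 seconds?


76554 seconds

Hours: 21 × 3600 = 75600
Minutes: 15 × 60 = 900
Seconds: 54
Total = 75600 + 900 + 54 = 76554


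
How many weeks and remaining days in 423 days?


Weeks: 423 ÷ 7 = 60 remainder 3

60 weeks 3 days


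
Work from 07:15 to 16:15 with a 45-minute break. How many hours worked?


8h 15m (495 minutes)

Total time = (16×60+15) - (7×60+15)
= 975 - 435 = 540 min
Minus break: 540 - 45 = 495 min
= 8h 15m


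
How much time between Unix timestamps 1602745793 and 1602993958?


248165 seconds (68.9 hours / 2.87 days)

Difference = 1602993958 - 1602745793 = 248165 seconds
In hours: 248165 / 3600 ≈ 68.9
In days: 248165 / 86400 ≈ 2.87


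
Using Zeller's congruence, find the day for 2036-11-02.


Zeller's congruence:
q=2, m=11, k=36, j=20
h = (2 + ⌊13×12/5⌋ + 36 + ⌊36/4⌋ + ⌊20/4⌋ - 2×20) mod 7
= (2 + 31 + 36 + 9 + 5 - 40) mod 7
= 43 mod 7 = 1
h=1 → Sunday

Sunday


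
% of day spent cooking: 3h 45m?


Time: 225 minutes
Day: 1440 minutes
Percentage = (225/1440) × 100 ≈ 15.6%

15.6%


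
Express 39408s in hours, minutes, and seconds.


10h 56m 48s

Hours: 39408 ÷ 3600 = 10 remainder 3408
Minutes: 3408 ÷ 60 = 56 remainder 48
Seconds: 48


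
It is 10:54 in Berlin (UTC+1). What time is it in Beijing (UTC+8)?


Time difference = UTC+8 - UTC+1 = +7 hours
New hour = (10 + 7) mod 24
= 17 mod 24 = 17
Minutes unchanged → 17:54

17:54


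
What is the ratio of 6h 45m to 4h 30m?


Duration 1: 405 minutes
Duration 2: 270 minutes
Ratio = 405:270
GCD = 135
Simplified = 3:2
As a decimal: 3/2 = 1.50

3:2 (1.50)


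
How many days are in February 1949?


Month: February (month 2)
February: 28 or 29 (leap year)
1949 leap year? No

28 days


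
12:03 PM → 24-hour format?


Input: 12:03 PM
12 PM → 12 (noon)

12:03


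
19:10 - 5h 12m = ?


Start: 1150 minutes from midnight
Subtract: 312 minutes
Remaining: 1150 - 312 = 838
Hours: 13, Minutes: 58

13:58


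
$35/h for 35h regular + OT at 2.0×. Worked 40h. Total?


Regular: 35h × $35 = $1225.00
Overtime: 40 - 35 = 5h
OT pay: 5h × $35 × 2.0 = $350.00
Total = $1225.00 + $350.00 = $1575.00

$1575.00


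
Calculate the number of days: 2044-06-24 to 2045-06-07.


348 days

From June 24, 2044 to June 7, 2045
Rest of June 2044: 30 - 24 = 6
Full months: July 31, August 31, September 30, October 31, November 30, December 31, January 31, February 2045 28, March 31, April 30, May 31
Days into June 2045: 7
Total = 6 + 31 + 31 + 30 + 31 + 30 + 31 + 31 + 28 + 31 + 30 + 31 + 7 = 348 days


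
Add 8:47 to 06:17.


Start: 377 minutes from midnight
Add: 527 minutes
Total: 904 minutes
Hours: 904 ÷ 60 = 15 remainder 4

15:04


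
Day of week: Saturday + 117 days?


Thursday

Start: Saturday (index 5)
(5 + 117) mod 7
= 122 mod 7
= 3
Index 3 → Thursday


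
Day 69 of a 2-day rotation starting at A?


Shifts: A, B
Start: A (index 0)
Day 69: (0 + 69 - 1) mod 2
= 68 mod 2
= 0
Index 0 → shift A

Shift A


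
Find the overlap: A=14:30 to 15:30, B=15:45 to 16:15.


Meeting A: 870-930 (in minutes from midnight)
Meeting B: 945-975
Overlap start = max(870, 945) = 945
Overlap end = min(930, 975) = 930
Overlap = max(0, 930 - 945) = 0 min

0 minutes


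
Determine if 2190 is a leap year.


Rules: divisible by 4 AND (not by 100 OR by 400)
2190 ÷ 4 = 547 remainder 2 → not divisible by 4
Not divisible by 4 → not a leap year

No


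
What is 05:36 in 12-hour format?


5:36 AM

Hour: 5
5 < 12 → AM


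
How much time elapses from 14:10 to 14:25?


End time in minutes: 14×60 + 25 = 865
Start time in minutes: 14×60 + 10 = 850
Difference = 865 - 850 = 15 minutes
= 0 hours 15 minutes

0h 15m


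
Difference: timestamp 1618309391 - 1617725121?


584270 seconds (162.3 hours / 6.76 days)

Difference = 1618309391 - 1617725121 = 584270 seconds
In hours: 584270 / 3600 ≈ 162.3
In days: 584270 / 86400 ≈ 6.76


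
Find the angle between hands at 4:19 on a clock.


Hour hand = 4×30 + 19×0.5 = 129.5°
Minute hand = 19×6 = 114°
Difference = |129.5 - 114| = 15.5°

15.5°


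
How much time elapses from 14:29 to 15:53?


1h 24m

End time in minutes: 15×60 + 53 = 953
Start time in minutes: 14×60 + 29 = 869
Difference = 953 - 869 = 84 minutes
= 1 hours 24 minutes


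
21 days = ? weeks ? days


3 weeks 0 days

Weeks: 21 ÷ 7 = 3 remainder 0


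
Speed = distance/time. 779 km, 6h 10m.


126.3 km/h

Distance: 779 km
Time: 6h 10m = 370 min = 370/60 = 37/6 hours
Speed = 779 ÷ (37/6) = 779 × 6 / 37 = 4674/37 ≈ 126.3 km/h


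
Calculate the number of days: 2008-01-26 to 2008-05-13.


108 days

From January 26, 2008 to May 13, 2008
Rest of January 2008: 31 - 26 = 5
Full months: February 2008 29, March 31, April 30
Days into May 2008: 13
Total = 5 + 29 + 31 + 30 + 13 = 108 days


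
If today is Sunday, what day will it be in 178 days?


Wednesday

Start: Sunday (index 6)
(6 + 178) mod 7
= 184 mod 7
= 2
Index 2 → Wednesday


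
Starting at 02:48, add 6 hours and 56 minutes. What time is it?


09:44

Start: 168 minutes from midnight
Add: 416 minutes
Total: 584 minutes
Hours: 584 ÷ 60 = 9 remainder 44


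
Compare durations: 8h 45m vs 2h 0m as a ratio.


Duration 1: 525 minutes
Duration 2: 120 minutes
Ratio = 525:120
GCD = 15
Simplified = 35:8
As a decimal: 35/8 ≈ 4.38

35:8 (4.38)


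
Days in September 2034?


Month: September (month 9)
September has 30 days

30 days


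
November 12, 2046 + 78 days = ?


Start: November 12, 2046
Add 78 days
November 12 → December 1: 30 - 12 + 1 = 19 days (78 - 19 = 59 left)
December 1 → January 1: 31 - 1 + 1 = 31 days (59 - 31 = 28 left)
January 1 + 28 = January 29, 2047

January 29, 2047


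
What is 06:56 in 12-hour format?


6:56 AM

Hour: 6
6 < 12 → AM


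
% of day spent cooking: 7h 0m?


29.2%

Time: 420 minutes
Day: 1440 minutes
Percentage = (420/1440) × 100 ≈ 29.2%


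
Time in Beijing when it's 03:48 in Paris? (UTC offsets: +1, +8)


10:48

Time difference = UTC+8 - UTC+1 = +7 hours
New hour = (3 + 7) mod 24
= 10 mod 24 = 10
Minutes unchanged → 10:48


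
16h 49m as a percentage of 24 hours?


Total minutes: 16×60 + 49 = 1009
Day = 24×60 = 1440 minutes
Fraction = 1009/1440 ≈ 0.7007
As a percentage: 1009/1440 × 100 ≈ 70.07%

0.7007 (70.07%)


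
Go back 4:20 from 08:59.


04:39

Start: 539 minutes from midnight
Subtract: 260 minutes
Remaining: 539 - 260 = 279
Hours: 4, Minutes: 39


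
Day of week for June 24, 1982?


Thursday

Zeller's congruence:
q=24, m=6, k=82, j=19
h = (24 + ⌊13×7/5⌋ + 82 + ⌊82/4⌋ + ⌊19/4⌋ - 2×19) mod 7
= (24 + 18 + 82 + 20 + 4 - 38) mod 7
= 110 mod 7 = 5
h=5 → Thursday


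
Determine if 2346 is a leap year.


Rules: divisible by 4 AND (not by 100 OR by 400)
2346 ÷ 4 = 586 remainder 2 → not divisible by 4
Not divisible by 4 → not a leap year

No


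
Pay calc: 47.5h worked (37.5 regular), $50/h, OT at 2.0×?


Regular: 37.5h × $50 = $1875.00
Overtime: 47.5 - 37.5 = 10.0h
OT pay: 10.0h × $50 × 2.0 = $1000.00
Total = $1875.00 + $1000.00 = $2875.00

$2875.00


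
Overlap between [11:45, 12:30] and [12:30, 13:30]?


Meeting A: 705-750 (in minutes from midnight)
Meeting B: 750-810
Overlap start = max(705, 750) = 750
Overlap end = min(750, 810) = 750
Overlap = max(0, 750 - 750) = 0 min

0 minutes


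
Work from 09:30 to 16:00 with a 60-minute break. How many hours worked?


Total time = (16×60+0) - (9×60+30)
= 960 - 570 = 390 min
Minus break: 390 - 60 = 330 min
= 5h 30m

5h 30m (330 minutes)


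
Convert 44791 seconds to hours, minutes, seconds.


12h 26m 31s

Hours: 44791 ÷ 3600 = 12 remainder 1591
Minutes: 1591 ÷ 60 = 26 remainder 31
Seconds: 31


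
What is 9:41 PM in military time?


21:41

Input: 9:41 PM
PM: 9 + 12 = 21


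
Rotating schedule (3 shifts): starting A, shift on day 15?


Shifts: A, B, C
Start: A (index 0)
Day 15: (0 + 15 - 1) mod 3
= 14 mod 3
= 2
Index 2 → shift C

Shift C


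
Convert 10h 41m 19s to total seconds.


38479 seconds

Hours: 10 × 3600 = 36000
Minutes: 41 × 60 = 2460
Seconds: 19
Total = 36000 + 2460 + 19 = 38479


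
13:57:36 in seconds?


50256 seconds

Hours: 13 × 3600 = 46800
Minutes: 57 × 60 = 3420
Seconds: 36
Total = 46800 + 3420 + 36 = 50256


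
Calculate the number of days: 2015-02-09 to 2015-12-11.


From February 9, 2015 to December 11, 2015
Rest of February 2015: 28 - 9 = 19
Full months: March 31, April 30, May 31, June 30, July 31, August 31, September 30, October 31, November 30
Days into December 2015: 11
Total = 19 + 31 + 30 + 31 + 30 + 31 + 31 + 30 + 31 + 30 + 11 = 305 days

305 days


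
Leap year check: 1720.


Yes

Rules: divisible by 4 AND (not by 100 OR by 400)
1720 ÷ 4 = 430 exactly → divisible by 4
1720 ÷ 100 = 17 remainder 20 → not divisible by 100
Divisible by 4 but not by 100 → leap year


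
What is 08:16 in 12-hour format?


Hour: 8
8 < 12 → AM

8:16 AM


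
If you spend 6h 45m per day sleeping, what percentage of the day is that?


28.1%

Time: 405 minutes
Day: 1440 minutes
Percentage = (405/1440) × 100 ≈ 28.1%


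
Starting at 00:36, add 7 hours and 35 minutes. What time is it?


08:11

Start: 36 minutes from midnight
Add: 455 minutes
Total: 491 minutes
Hours: 491 ÷ 60 = 8 remainder 11


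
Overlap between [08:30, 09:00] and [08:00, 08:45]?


Meeting A: 510-540 (in minutes from midnight)
Meeting B: 480-525
Overlap start = max(510, 480) = 510
Overlap end = min(540, 525) = 525
Overlap = max(0, 525 - 510) = 15 min

15 minutes


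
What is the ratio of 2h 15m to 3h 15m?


9:13 (0.69)

Duration 1: 135 minutes
Duration 2: 195 minutes
Ratio = 135:195
GCD = 15
Simplified = 9:13
As a decimal: 9/13 ≈ 0.69


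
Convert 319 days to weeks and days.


Weeks: 319 ÷ 7 = 45 remainder 4

45 weeks 4 days


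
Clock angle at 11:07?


68.5°

Hour hand = 11×30 + 7×0.5 = 333.5°
Minute hand = 7×6 = 42°
Difference = |333.5 - 42| = 291.5°
Since > 180°: 360 - 291.5 = 68.5°


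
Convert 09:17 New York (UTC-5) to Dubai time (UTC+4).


Time difference = UTC+4 - UTC-5 = +9 hours
New hour = (9 + 9) mod 24
= 18 mod 24 = 18
Minutes unchanged → 18:17

18:17


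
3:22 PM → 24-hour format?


Input: 3:22 PM
PM: 3 + 12 = 15

15:22


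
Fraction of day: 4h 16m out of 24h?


Total minutes: 4×60 + 16 = 256
Day = 24×60 = 1440 minutes
Fraction = 256/1440 ≈ 0.1778
As a percentage: 256/1440 × 100 ≈ 17.78%

0.1778 (17.78%)


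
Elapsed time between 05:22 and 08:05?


2h 43m

End time in minutes: 8×60 + 5 = 485
Start time in minutes: 5×60 + 22 = 322
Difference = 485 - 322 = 163 minutes
= 2 hours 43 minutes


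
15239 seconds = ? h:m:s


4h 13m 59s

Hours: 15239 ÷ 3600 = 4 remainder 839
Minutes: 839 ÷ 60 = 13 remainder 59
Seconds: 59


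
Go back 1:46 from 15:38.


Start: 938 minutes from midnight
Subtract: 106 minutes
Remaining: 938 - 106 = 832
Hours: 13, Minutes: 52

13:52


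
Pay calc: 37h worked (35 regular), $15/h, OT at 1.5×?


Regular: 35h × $15 = $525.00
Overtime: 37 - 35 = 2h
OT pay: 2h × $15 × 1.5 = $45.00
Total = $525.00 + $45.00 = $570.00

$570.00


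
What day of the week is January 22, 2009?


Thursday

Zeller's congruence:
q=22, m=13, k=8, j=20
h = (22 + ⌊13×14/5⌋ + 8 + ⌊8/4⌋ + ⌊20/4⌋ - 2×20) mod 7
= (22 + 36 + 8 + 2 + 5 - 40) mod 7
= 33 mod 7 = 5
h=5 → Thursday


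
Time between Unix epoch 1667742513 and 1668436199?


693686 seconds (192.7 hours / 8.03 days)

Difference = 1668436199 - 1667742513 = 693686 seconds
In hours: 693686 / 3600 ≈ 192.7
In days: 693686 / 86400 ≈ 8.03


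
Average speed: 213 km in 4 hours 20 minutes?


49.2 km/h

Distance: 213 km
Time: 4h 20m = 260 min = 260/60 = 13/3 hours
Speed = 213 ÷ (13/3) = 213 × 3 / 13 = 639/13 ≈ 49.2 km/h


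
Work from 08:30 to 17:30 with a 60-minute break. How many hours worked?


8h 0m (480 minutes)

Total time = (17×60+30) - (8×60+30)
= 1050 - 510 = 540 min
Minus break: 540 - 60 = 480 min
= 8h 0m


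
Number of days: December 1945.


31 days

Month: December (month 12)
December has 31 days


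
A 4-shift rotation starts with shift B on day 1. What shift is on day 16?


Shifts: A, B, C, D
Start: B (index 1)
Day 16: (1 + 16 - 1) mod 4
= 16 mod 4
= 0
Index 0 → shift A

Shift A


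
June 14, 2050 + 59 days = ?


August 12, 2050

Start: June 14, 2050
Add 59 days
June 14 → July 1: 30 - 14 + 1 = 17 days (59 - 17 = 42 left)
July 1 → August 1: 31 - 1 + 1 = 31 days (42 - 31 = 11 left)
August 1 + 11 = August 12, 2050


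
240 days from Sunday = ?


Tuesday

Start: Sunday (index 6)
(6 + 240) mod 7
= 246 mod 7
= 1
Index 1 → Tuesday


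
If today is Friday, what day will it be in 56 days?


Friday

Start: Friday (index 4)
(4 + 56) mod 7
= 60 mod 7
= 4
Index 4 → Friday


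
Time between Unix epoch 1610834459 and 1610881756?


Difference = 1610881756 - 1610834459 = 47297 seconds
In hours: 47297 / 3600 ≈ 13.1
In days: 47297 / 86400 ≈ 0.55

47297 seconds (13.1 hours / 0.55 days)


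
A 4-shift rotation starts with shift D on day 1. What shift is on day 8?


Shifts: A, B, C, D
Start: D (index 3)
Day 8: (3 + 8 - 1) mod 4
= 10 mod 4
= 2
Index 2 → shift C

Shift C


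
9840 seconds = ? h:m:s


2h 44m 0s

Hours: 9840 ÷ 3600 = 2 remainder 2640
Minutes: 2640 ÷ 60 = 44 remainder 0
Seconds: 0


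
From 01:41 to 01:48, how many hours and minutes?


End time in minutes: 1×60 + 48 = 108
Start time in minutes: 1×60 + 41 = 101
Difference = 108 - 101 = 7 minutes
= 0 hours 7 minutes

0h 7m


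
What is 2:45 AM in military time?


02:45

Input: 2:45 AM
AM hour stays: 2


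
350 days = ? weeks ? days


50 weeks 0 days

Weeks: 350 ÷ 7 = 50 remainder 0


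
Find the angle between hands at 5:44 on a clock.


92.0°

Hour hand = 5×30 + 44×0.5 = 172.0°
Minute hand = 44×6 = 264°
Difference = |172.0 - 264| = 92.0°


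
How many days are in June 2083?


Month: June (month 6)
June has 30 days

30 days


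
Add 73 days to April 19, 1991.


July 1, 1991

Start: April 19, 1991
Add 73 days
April 19 → May 1: 30 - 19 + 1 = 12 days (73 - 12 = 61 left)
May 1 → June 1: 31 - 1 + 1 = 31 days (61 - 31 = 30 left)
June 1 → July 1: 30 - 1 + 1 = 30 days (30 - 30 = 0 left)
Land exactly on July 1, 1991


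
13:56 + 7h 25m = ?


21:21

Start: 836 minutes from midnight
Add: 445 minutes
Total: 1281 minutes
Hours: 1281 ÷ 60 = 21 remainder 21


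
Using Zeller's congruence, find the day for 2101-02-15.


Tuesday

Zeller's congruence:
q=15, m=14, k=0, j=21
h = (15 + ⌊13×15/5⌋ + 0 + ⌊0/4⌋ + ⌊21/4⌋ - 2×21) mod 7
= (15 + 39 + 0 + 0 + 5 - 42) mod 7
= 17 mod 7 = 3
h=3 → Tuesday


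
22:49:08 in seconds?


Hours: 22 × 3600 = 79200
Minutes: 49 × 60 = 2940
Seconds: 8
Total = 79200 + 2940 + 8 = 82148

82148 seconds


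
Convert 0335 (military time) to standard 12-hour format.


3:35 AM

Hour: 3
3 < 12 → AM


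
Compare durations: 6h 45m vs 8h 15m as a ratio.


9:11 (0.82)

Duration 1: 405 minutes
Duration 2: 495 minutes
Ratio = 405:495
GCD = 45
Simplified = 9:11
As a decimal: 9/11 ≈ 0.82


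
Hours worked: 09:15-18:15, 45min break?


8h 15m (495 minutes)

Total time = (18×60+15) - (9×60+15)
= 1095 - 555 = 540 min
Minus break: 540 - 45 = 495 min
= 8h 15m


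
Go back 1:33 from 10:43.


09:10

Start: 643 minutes from midnight
Subtract: 93 minutes
Remaining: 643 - 93 = 550
Hours: 9, Minutes: 10


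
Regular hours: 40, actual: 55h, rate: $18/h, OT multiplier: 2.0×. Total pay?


$1260.00

Regular: 40h × $18 = $720.00
Overtime: 55 - 40 = 15h
OT pay: 15h × $18 × 2.0 = $540.00
Total = $720.00 + $540.00 = $1260.00


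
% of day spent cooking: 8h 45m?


Time: 525 minutes
Day: 1440 minutes
Percentage = (525/1440) × 100 ≈ 36.5%

36.5%


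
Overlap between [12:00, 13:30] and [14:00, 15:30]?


Meeting A: 720-810 (in minutes from midnight)
Meeting B: 840-930
Overlap start = max(720, 840) = 840
Overlap end = min(810, 930) = 810
Overlap = max(0, 810 - 840) = 0 min

0 minutes


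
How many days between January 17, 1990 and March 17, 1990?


From January 17, 1990 to March 17, 1990
Rest of January 1990: 31 - 17 = 14
Full months: February 1990 28
Days into March 1990: 17
Total = 14 + 28 + 17 = 59 days

59 days


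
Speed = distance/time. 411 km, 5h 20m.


77.1 km/h

Distance: 411 km
Time: 5h 20m = 320 min = 320/60 = 16/3 hours
Speed = 411 ÷ (16/3) = 411 × 3 / 16 = 1233/16 ≈ 77.1 km/h


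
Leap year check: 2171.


No

Rules: divisible by 4 AND (not by 100 OR by 400)
2171 ÷ 4 = 542 remainder 3 → not divisible by 4
Not divisible by 4 → not a leap year


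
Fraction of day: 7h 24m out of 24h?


0.3083 (30.83%)

Total minutes: 7×60 + 24 = 444
Day = 24×60 = 1440 minutes
Fraction = 444/1440 ≈ 0.3083
As a percentage: 444/1440 × 100 ≈ 30.83%


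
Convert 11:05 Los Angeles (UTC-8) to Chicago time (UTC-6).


13:05

Time difference = UTC-6 - UTC-8 = +2 hours
New hour = (11 + 2) mod 24
= 13 mod 24 = 13
Minutes unchanged → 13:05


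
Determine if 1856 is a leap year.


Rules: divisible by 4 AND (not by 100 OR by 400)
1856 ÷ 4 = 464 exactly → divisible by 4
1856 ÷ 100 = 18 remainder 56 → not divisible by 100
Divisible by 4 but not by 100 → leap year

Yes


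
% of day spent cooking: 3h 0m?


12.5%

Time: 180 minutes
Day: 1440 minutes
Percentage = (180/1440) × 100 = 12.5%


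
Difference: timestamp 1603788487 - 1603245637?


542850 seconds (150.8 hours / 6.28 days)

Difference = 1603788487 - 1603245637 = 542850 seconds
In hours: 542850 / 3600 ≈ 150.8
In days: 542850 / 86400 ≈ 6.28


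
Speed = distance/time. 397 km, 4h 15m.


93.4 km/h

Distance: 397 km
Time: 4h 15m = 255 min = 255/60 = 17/4 hours
Speed = 397 ÷ (17/4) = 397 × 4 / 17 = 1588/17 ≈ 93.4 km/h


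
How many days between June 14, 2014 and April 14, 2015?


304 days

From June 14, 2014 to April 14, 2015
Rest of June 2014: 30 - 14 = 16
Full months: July 31, August 31, September 30, October 31, November 30, December 31, January 31, February 2015 28, March 31
Days into April 2015: 14
Total = 16 + 31 + 31 + 30 + 31 + 30 + 31 + 31 + 28 + 31 + 14 = 304 days


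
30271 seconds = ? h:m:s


Hours: 30271 ÷ 3600 = 8 remainder 1471
Minutes: 1471 ÷ 60 = 24 remainder 31
Seconds: 31

8h 24m 31s


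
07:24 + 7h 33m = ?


Start: 444 minutes from midnight
Add: 453 minutes
Total: 897 minutes
Hours: 897 ÷ 60 = 14 remainder 57

14:57


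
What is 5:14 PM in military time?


17:14

Input: 5:14 PM
PM: 5 + 12 = 17


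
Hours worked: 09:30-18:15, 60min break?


7h 45m (465 minutes)

Total time = (18×60+15) - (9×60+30)
= 1095 - 570 = 525 min
Minus break: 525 - 60 = 465 min
= 7h 45m


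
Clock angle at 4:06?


Hour hand = 4×30 + 6×0.5 = 123.0°
Minute hand = 6×6 = 36°
Difference = |123.0 - 36| = 87.0°

87.0°


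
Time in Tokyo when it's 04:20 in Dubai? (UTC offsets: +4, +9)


Time difference = UTC+9 - UTC+4 = +5 hours
New hour = (4 + 5) mod 24
= 9 mod 24 = 9
Minutes unchanged → 09:20

09:20


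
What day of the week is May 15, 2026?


Zeller's congruence:
q=15, m=5, k=26, j=20
h = (15 + ⌊13×6/5⌋ + 26 + ⌊26/4⌋ + ⌊20/4⌋ - 2×20) mod 7
= (15 + 15 + 26 + 6 + 5 - 40) mod 7
= 27 mod 7 = 6
h=6 → Friday

Friday


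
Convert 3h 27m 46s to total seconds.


12466 seconds

Hours: 3 × 3600 = 10800
Minutes: 27 × 60 = 1620
Seconds: 46
Total = 10800 + 1620 + 46 = 12466


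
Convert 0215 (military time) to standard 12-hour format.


Hour: 2
2 < 12 → AM

2:15 AM


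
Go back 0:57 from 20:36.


19:39

Start: 1236 minutes from midnight
Subtract: 57 minutes
Remaining: 1236 - 57 = 1179
Hours: 19, Minutes: 39


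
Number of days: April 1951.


30 days

Month: April (month 4)
April has 30 days


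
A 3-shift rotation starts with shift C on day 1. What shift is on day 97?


Shift C

Shifts: A, B, C
Start: C (index 2)
Day 97: (2 + 97 - 1) mod 3
= 98 mod 3
= 2
Index 2 → shift C


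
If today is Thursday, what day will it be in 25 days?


Start: Thursday (index 3)
(3 + 25) mod 7
= 28 mod 7
= 0
Index 0 → Monday

Monday


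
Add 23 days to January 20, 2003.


Start: January 20, 2003
Add 23 days
January 20 → February 1: 31 - 20 + 1 = 12 days (23 - 12 = 11 left)
February 1 + 11 = February 12, 2003

February 12, 2003


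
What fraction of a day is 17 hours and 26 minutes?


0.7264 (72.64%)

Total minutes: 17×60 + 26 = 1046
Day = 24×60 = 1440 minutes
Fraction = 1046/1440 ≈ 0.7264
As a percentage: 1046/1440 × 100 ≈ 72.64%


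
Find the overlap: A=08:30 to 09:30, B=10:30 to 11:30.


Meeting A: 510-570 (in minutes from midnight)
Meeting B: 630-690
Overlap start = max(510, 630) = 630
Overlap end = min(570, 690) = 570
Overlap = max(0, 570 - 630) = 0 min

0 minutes


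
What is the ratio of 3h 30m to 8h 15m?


Duration 1: 210 minutes
Duration 2: 495 minutes
Ratio = 210:495
GCD = 15
Simplified = 14:33
As a decimal: 14/33 ≈ 0.42

14:33 (0.42)


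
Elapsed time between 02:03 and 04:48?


2h 45m

End time in minutes: 4×60 + 48 = 288
Start time in minutes: 2×60 + 3 = 123
Difference = 288 - 123 = 165 minutes
= 2 hours 45 minutes


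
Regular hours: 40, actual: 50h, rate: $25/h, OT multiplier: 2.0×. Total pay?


Regular: 40h × $25 = $1000.00
Overtime: 50 - 40 = 10h
OT pay: 10h × $25 × 2.0 = $500.00
Total = $1000.00 + $500.00 = $1500.00

$1500.00


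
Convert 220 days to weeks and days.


31 weeks 3 days

Weeks: 220 ÷ 7 = 31 remainder 3


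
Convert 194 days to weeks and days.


27 weeks 5 days

Weeks: 194 ÷ 7 = 27 remainder 5


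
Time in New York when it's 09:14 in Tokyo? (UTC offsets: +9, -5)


Time difference = UTC-5 - UTC+9 = -14 hours
New hour = (9 -14) mod 24
= -5 mod 24 = 19
Minutes unchanged → 19:14; -5 < 0 → previous day

19:14 (previous day)


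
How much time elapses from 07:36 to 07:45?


0h 9m

End time in minutes: 7×60 + 45 = 465
Start time in minutes: 7×60 + 36 = 456
Difference = 465 - 456 = 9 minutes
= 0 hours 9 minutes


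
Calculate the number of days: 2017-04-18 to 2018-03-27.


From April 18, 2017 to March 27, 2018
Rest of April 2017: 30 - 18 = 12
Full months: May 31, June 30, July 31, August 31, September 30, October 31, November 30, December 31, January 31, February 2018 28
Days into March 2018: 27
Total = 12 + 31 + 30 + 31 + 31 + 30 + 31 + 30 + 31 + 31 + 28 + 27 = 343 days

343 days


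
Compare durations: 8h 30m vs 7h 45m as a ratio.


34:31 (1.10)

Duration 1: 510 minutes
Duration 2: 465 minutes
Ratio = 510:465
GCD = 15
Simplified = 34:31
As a decimal: 34/31 ≈ 1.10


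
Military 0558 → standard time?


Hour: 5
5 < 12 → AM

5:58 AM


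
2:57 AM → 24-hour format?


02:57

Input: 2:57 AM
AM hour stays: 2


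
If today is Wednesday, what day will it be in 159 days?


Start: Wednesday (index 2)
(2 + 159) mod 7
= 161 mod 7
= 0
Index 0 → Monday

Monday


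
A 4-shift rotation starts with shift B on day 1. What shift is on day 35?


Shifts: A, B, C, D
Start: B (index 1)
Day 35: (1 + 35 - 1) mod 4
= 35 mod 4
= 3
Index 3 → shift D

Shift D


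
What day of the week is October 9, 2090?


Monday

Zeller's congruence:
q=9, m=10, k=90, j=20
h = (9 + ⌊13×11/5⌋ + 90 + ⌊90/4⌋ + ⌊20/4⌋ - 2×20) mod 7
= (9 + 28 + 90 + 22 + 5 - 40) mod 7
= 114 mod 7 = 2
h=2 → Monday


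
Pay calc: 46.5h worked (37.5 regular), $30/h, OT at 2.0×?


Regular: 37.5h × $30 = $1125.00
Overtime: 46.5 - 37.5 = 9.0h
OT pay: 9.0h × $30 × 2.0 = $540.00
Total = $1125.00 + $540.00 = $1665.00

$1665.00


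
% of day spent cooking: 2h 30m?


Time: 150 minutes
Day: 1440 minutes
Percentage = (150/1440) × 100 ≈ 10.4%

10.4%


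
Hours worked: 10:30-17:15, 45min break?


Total time = (17×60+15) - (10×60+30)
= 1035 - 630 = 405 min
Minus break: 405 - 45 = 360 min
= 6h 0m

6h 0m (360 minutes)


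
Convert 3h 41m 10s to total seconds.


13270 seconds

Hours: 3 × 3600 = 10800
Minutes: 41 × 60 = 2460
Seconds: 10
Total = 10800 + 2460 + 10 = 13270


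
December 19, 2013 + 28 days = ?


January 16, 2014

Start: December 19, 2013
Add 28 days
December 19 → January 1: 31 - 19 + 1 = 13 days (28 - 13 = 15 left)
January 1 + 15 = January 16, 2014


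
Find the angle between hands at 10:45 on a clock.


52.5°

Hour hand = 10×30 + 45×0.5 = 322.5°
Minute hand = 45×6 = 270°
Difference = |322.5 - 270| = 52.5°


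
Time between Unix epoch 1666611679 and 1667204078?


592399 seconds (164.6 hours / 6.86 days)

Difference = 1667204078 - 1666611679 = 592399 seconds
In hours: 592399 / 3600 ≈ 164.6
In days: 592399 / 86400 ≈ 6.86


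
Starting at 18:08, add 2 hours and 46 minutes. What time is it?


Start: 1088 minutes from midnight
Add: 166 minutes
Total: 1254 minutes
Hours: 1254 ÷ 60 = 20 remainder 54

20:54


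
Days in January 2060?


31 days

Month: January (month 1)
January has 31 days


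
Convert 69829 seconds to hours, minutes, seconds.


Hours: 69829 ÷ 3600 = 19 remainder 1429
Minutes: 1429 ÷ 60 = 23 remainder 49
Seconds: 49

19h 23m 49s


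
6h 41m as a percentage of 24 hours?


Total minutes: 6×60 + 41 = 401
Day = 24×60 = 1440 minutes
Fraction = 401/1440 ≈ 0.2785
As a percentage: 401/1440 × 100 ≈ 27.85%

0.2785 (27.85%)


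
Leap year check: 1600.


Yes

Rules: divisible by 4 AND (not by 100 OR by 400)
1600 ÷ 4 = 400 exactly → divisible by 4
1600 ÷ 100 = 16 exactly → divisible by 100
1600 ÷ 400 = 4 exactly → divisible by 400
Divisible by 400 → leap year


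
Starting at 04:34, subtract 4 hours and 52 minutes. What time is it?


Start: 274 minutes from midnight
Subtract: 292 minutes
Remaining: 274 - 292 = -18
Negative → add 24×60 = 1422
Hours: 23, Minutes: 42

23:42


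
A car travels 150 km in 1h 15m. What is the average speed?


Distance: 150 km
Time: 1h 15m = 75 min = 75/60 = 5/4 hours
Speed = 150 ÷ (5/4) = 150 × 4 / 5 = 600/5 = 120.0 km/h

120.0 km/h


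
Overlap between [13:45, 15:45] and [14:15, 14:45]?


30 minutes

Meeting A: 825-945 (in minutes from midnight)
Meeting B: 855-885
Overlap start = max(825, 855) = 855
Overlap end = min(945, 885) = 885
Overlap = max(0, 885 - 855) = 30 min


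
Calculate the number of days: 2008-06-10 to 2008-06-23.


13 days

From June 10, 2008 to June 23, 2008
Same month: 23 - 10 = 13 days


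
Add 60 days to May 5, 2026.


July 4, 2026

Start: May 5, 2026
Add 60 days
May 5 → June 1: 31 - 5 + 1 = 27 days (60 - 27 = 33 left)
June 1 → July 1: 30 - 1 + 1 = 30 days (33 - 30 = 3 left)
July 1 + 3 = July 4, 2026


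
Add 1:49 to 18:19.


Start: 1099 minutes from midnight
Add: 109 minutes
Total: 1208 minutes
Hours: 1208 ÷ 60 = 20 remainder 8

20:08


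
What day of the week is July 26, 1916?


Zeller's congruence:
q=26, m=7, k=16, j=19
h = (26 + ⌊13×8/5⌋ + 16 + ⌊16/4⌋ + ⌊19/4⌋ - 2×19) mod 7
= (26 + 20 + 16 + 4 + 4 - 38) mod 7
= 32 mod 7 = 4
h=4 → Wednesday

Wednesday


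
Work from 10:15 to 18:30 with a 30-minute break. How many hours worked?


Total time = (18×60+30) - (10×60+15)
= 1110 - 615 = 495 min
Minus break: 495 - 30 = 465 min
= 7h 45m

7h 45m (465 minutes)


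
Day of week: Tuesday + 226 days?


Start: Tuesday (index 1)
(1 + 226) mod 7
= 227 mod 7
= 3
Index 3 → Thursday

Thursday


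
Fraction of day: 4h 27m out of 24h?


0.1854 (18.54%)

Total minutes: 4×60 + 27 = 267
Day = 24×60 = 1440 minutes
Fraction = 267/1440 ≈ 0.1854
As a percentage: 267/1440 × 100 ≈ 18.54%


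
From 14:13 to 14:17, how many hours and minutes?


0h 4m

End time in minutes: 14×60 + 17 = 857
Start time in minutes: 14×60 + 13 = 853
Difference = 857 - 853 = 4 minutes
= 0 hours 4 minutes


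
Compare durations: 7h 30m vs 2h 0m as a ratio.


15:4 (3.75)

Duration 1: 450 minutes
Duration 2: 120 minutes
Ratio = 450:120
GCD = 30
Simplified = 15:4
As a decimal: 15/4 = 3.75


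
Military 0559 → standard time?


5:59 AM

Hour: 5
5 < 12 → AM


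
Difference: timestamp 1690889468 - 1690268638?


620830 seconds (172.5 hours / 7.19 days)

Difference = 1690889468 - 1690268638 = 620830 seconds
In hours: 620830 / 3600 ≈ 172.5
In days: 620830 / 86400 ≈ 7.19


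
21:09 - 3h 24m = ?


17:45

Start: 1269 minutes from midnight
Subtract: 204 minutes
Remaining: 1269 - 204 = 1065
Hours: 17, Minutes: 45


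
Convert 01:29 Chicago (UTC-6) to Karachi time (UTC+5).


12:29

Time difference = UTC+5 - UTC-6 = +11 hours
New hour = (1 + 11) mod 24
= 12 mod 24 = 12
Minutes unchanged → 12:29


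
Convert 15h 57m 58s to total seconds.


57478 seconds

Hours: 15 × 3600 = 54000
Minutes: 57 × 60 = 3420
Seconds: 58
Total = 54000 + 3420 + 58 = 57478


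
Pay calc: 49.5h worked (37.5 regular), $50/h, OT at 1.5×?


$2775.00

Regular: 37.5h × $50 = $1875.00
Overtime: 49.5 - 37.5 = 12.0h
OT pay: 12.0h × $50 × 1.5 = $900.00
Total = $1875.00 + $900.00 = $2775.00


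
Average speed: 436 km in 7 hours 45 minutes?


56.3 km/h

Distance: 436 km
Time: 7h 45m = 465 min = 465/60 = 31/4 hours
Speed = 436 ÷ (31/4) = 436 × 4 / 31 = 1744/31 ≈ 56.3 km/h


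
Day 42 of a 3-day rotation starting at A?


Shifts: A, B, C
Start: A (index 0)
Day 42: (0 + 42 - 1) mod 3
= 41 mod 3
= 2
Index 2 → shift C

Shift C


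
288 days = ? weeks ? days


41 weeks 1 days

Weeks: 288 ÷ 7 = 41 remainder 1


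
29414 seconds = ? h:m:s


8h 10m 14s

Hours: 29414 ÷ 3600 = 8 remainder 614
Minutes: 614 ÷ 60 = 10 remainder 14
Seconds: 14


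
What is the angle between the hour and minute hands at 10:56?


8.0°

Hour hand = 10×30 + 56×0.5 = 328.0°
Minute hand = 56×6 = 336°
Difference = |328.0 - 336| = 8.0°


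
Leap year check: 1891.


Rules: divisible by 4 AND (not by 100 OR by 400)
1891 ÷ 4 = 472 remainder 3 → not divisible by 4
Not divisible by 4 → not a leap year

No


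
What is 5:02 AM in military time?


Input: 5:02 AM
AM hour stays: 5

05:02


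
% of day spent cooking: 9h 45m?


Time: 585 minutes
Day: 1440 minutes
Percentage = (585/1440) × 100 ≈ 40.6%

40.6%


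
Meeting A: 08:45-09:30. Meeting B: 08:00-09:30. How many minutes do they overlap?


45 minutes

Meeting A: 525-570 (in minutes from midnight)
Meeting B: 480-570
Overlap start = max(525, 480) = 525
Overlap end = min(570, 570) = 570
Overlap = max(0, 570 - 525) = 45 min


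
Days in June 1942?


Month: June (month 6)
June has 30 days

30 days


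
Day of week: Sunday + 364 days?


Start: Sunday (index 6)
(6 + 364) mod 7
= 370 mod 7
= 6
Index 6 → Sunday

Sunday


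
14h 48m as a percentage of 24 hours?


0.6167 (61.67%)

Total minutes: 14×60 + 48 = 888
Day = 24×60 = 1440 minutes
Fraction = 888/1440 ≈ 0.6167
As a percentage: 888/1440 × 100 ≈ 61.67%


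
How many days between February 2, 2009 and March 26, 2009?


52 days

From February 2, 2009 to March 26, 2009
Rest of February 2009: 28 - 2 = 26
Days into March 2009: 26
Total = 26 + 26 = 52 days


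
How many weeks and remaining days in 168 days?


Weeks: 168 ÷ 7 = 24 remainder 0

24 weeks 0 days


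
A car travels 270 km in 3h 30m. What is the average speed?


77.1 km/h

Distance: 270 km
Time: 3h 30m = 210 min = 210/60 = 7/2 hours
Speed = 270 ÷ (7/2) = 270 × 2 / 7 = 540/7 ≈ 77.1 km/h


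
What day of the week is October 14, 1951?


Sunday

Zeller's congruence:
q=14, m=10, k=51, j=19
h = (14 + ⌊13×11/5⌋ + 51 + ⌊51/4⌋ + ⌊19/4⌋ - 2×19) mod 7
= (14 + 28 + 51 + 12 + 4 - 38) mod 7
= 71 mod 7 = 1
h=1 → Sunday


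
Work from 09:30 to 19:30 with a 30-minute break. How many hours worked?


Total time = (19×60+30) - (9×60+30)
= 1170 - 570 = 600 min
Minus break: 600 - 30 = 570 min
= 9h 30m

9h 30m (570 minutes)


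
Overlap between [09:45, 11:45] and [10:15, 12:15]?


90 minutes

Meeting A: 585-705 (in minutes from midnight)
Meeting B: 615-735
Overlap start = max(585, 615) = 615
Overlap end = min(705, 735) = 705
Overlap = max(0, 705 - 615) = 90 min


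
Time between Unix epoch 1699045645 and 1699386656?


341011 seconds (94.7 hours / 3.95 days)

Difference = 1699386656 - 1699045645 = 341011 seconds
In hours: 341011 / 3600 ≈ 94.7
In days: 341011 / 86400 ≈ 3.95


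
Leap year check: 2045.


No

Rules: divisible by 4 AND (not by 100 OR by 400)
2045 ÷ 4 = 511 remainder 1 → not divisible by 4
Not divisible by 4 → not a leap year


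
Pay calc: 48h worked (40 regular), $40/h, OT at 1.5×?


$2080.00

Regular: 40h × $40 = $1600.00
Overtime: 48 - 40 = 8h
OT pay: 8h × $40 × 1.5 = $480.00
Total = $1600.00 + $480.00 = $2080.00


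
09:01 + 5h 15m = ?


14:16

Start: 541 minutes from midnight
Add: 315 minutes
Total: 856 minutes
Hours: 856 ÷ 60 = 14 remainder 16


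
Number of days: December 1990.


31 days

Month: December (month 12)
December has 31 days


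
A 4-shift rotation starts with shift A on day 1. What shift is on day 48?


Shift D

Shifts: A, B, C, D
Start: A (index 0)
Day 48: (0 + 48 - 1) mod 4
= 47 mod 4
= 3
Index 3 → shift D


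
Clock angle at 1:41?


Hour hand = 1×30 + 41×0.5 = 50.5°
Minute hand = 41×6 = 246°
Difference = |50.5 - 246| = 195.5°
Since > 180°: 360 - 195.5 = 164.5°

164.5°


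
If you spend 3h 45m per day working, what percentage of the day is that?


Time: 225 minutes
Day: 1440 minutes
Percentage = (225/1440) × 100 ≈ 15.6%

15.6%


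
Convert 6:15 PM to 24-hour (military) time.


18:15

Input: 6:15 PM
PM: 6 + 12 = 18


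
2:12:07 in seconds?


Hours: 2 × 3600 = 7200
Minutes: 12 × 60 = 720
Seconds: 7
Total = 7200 + 720 + 7 = 7927

7927 seconds


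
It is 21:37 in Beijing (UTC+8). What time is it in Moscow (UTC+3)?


16:37

Time difference = UTC+3 - UTC+8 = -5 hours
New hour = (21 -5) mod 24
= 16 mod 24 = 16
Minutes unchanged → 16:37


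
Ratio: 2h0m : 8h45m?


8:35 (0.23)

Duration 1: 120 minutes
Duration 2: 525 minutes
Ratio = 120:525
GCD = 15
Simplified = 8:35
As a decimal: 8/35 ≈ 0.23


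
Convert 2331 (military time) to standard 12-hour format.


Hour: 23
23 - 12 = 11 → PM

11:31 PM


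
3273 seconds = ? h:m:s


0h 54m 33s

Hours: 3273 ÷ 3600 = 0 remainder 3273
Minutes: 3273 ÷ 60 = 54 remainder 33
Seconds: 33


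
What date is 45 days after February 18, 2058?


Start: February 18, 2058
Add 45 days
February 18 → March 1: 28 - 18 + 1 = 11 days (45 - 11 = 34 left)
March 1 → April 1: 31 - 1 + 1 = 31 days (34 - 31 = 3 left)
April 1 + 3 = April 4, 2058

April 4, 2058


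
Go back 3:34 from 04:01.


00:27

Start: 241 minutes from midnight
Subtract: 214 minutes
Remaining: 241 - 214 = 27
Hours: 0, Minutes: 27


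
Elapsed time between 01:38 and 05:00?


3h 22m

End time in minutes: 5×60 + 0 = 300
Start time in minutes: 1×60 + 38 = 98
Difference = 300 - 98 = 202 minutes
= 3 hours 22 minutes


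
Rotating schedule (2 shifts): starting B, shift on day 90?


Shift A

Shifts: A, B
Start: B (index 1)
Day 90: (1 + 90 - 1) mod 2
= 90 mod 2
= 0
Index 0 → shift A


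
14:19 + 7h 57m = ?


Start: 859 minutes from midnight
Add: 477 minutes
Total: 1336 minutes
Hours: 1336 ÷ 60 = 22 remainder 16

22:16


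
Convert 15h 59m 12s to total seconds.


Hours: 15 × 3600 = 54000
Minutes: 59 × 60 = 3540
Seconds: 12
Total = 54000 + 3540 + 12 = 57552

57552 seconds


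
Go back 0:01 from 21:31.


Start: 1291 minutes from midnight
Subtract: 1 minutes
Remaining: 1291 - 1 = 1290
Hours: 21, Minutes: 30

21:30


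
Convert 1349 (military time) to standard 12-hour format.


1:49 PM

Hour: 13
13 - 12 = 1 → PM


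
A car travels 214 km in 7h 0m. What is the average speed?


30.6 km/h

Distance: 214 km
Time: 7 hours
Speed = 214 / 7 ≈ 30.6 km/h


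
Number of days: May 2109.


Month: May (month 5)
May has 31 days

31 days


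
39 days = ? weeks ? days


Weeks: 39 ÷ 7 = 5 remainder 4

5 weeks 4 days


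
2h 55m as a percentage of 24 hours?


0.1215 (12.15%)

Total minutes: 2×60 + 55 = 175
Day = 24×60 = 1440 minutes
Fraction = 175/1440 ≈ 0.1215
As a percentage: 175/1440 × 100 ≈ 12.15%


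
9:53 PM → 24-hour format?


Input: 9:53 PM
PM: 9 + 12 = 21

21:53


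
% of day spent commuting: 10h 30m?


43.8%

Time: 630 minutes
Day: 1440 minutes
Percentage = (630/1440) × 100 ≈ 43.8%


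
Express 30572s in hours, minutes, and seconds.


Hours: 30572 ÷ 3600 = 8 remainder 1772
Minutes: 1772 ÷ 60 = 29 remainder 32
Seconds: 32

8h 29m 32s


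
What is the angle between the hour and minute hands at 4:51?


Hour hand = 4×30 + 51×0.5 = 145.5°
Minute hand = 51×6 = 306°
Difference = |145.5 - 306| = 160.5°

160.5°


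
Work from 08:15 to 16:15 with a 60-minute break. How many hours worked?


7h 0m (420 minutes)

Total time = (16×60+15) - (8×60+15)
= 975 - 495 = 480 min
Minus break: 480 - 60 = 420 min
= 7h 0m


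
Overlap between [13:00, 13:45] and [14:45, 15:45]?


Meeting A: 780-825 (in minutes from midnight)
Meeting B: 885-945
Overlap start = max(780, 885) = 885
Overlap end = min(825, 945) = 825
Overlap = max(0, 825 - 885) = 0 min

0 minutes


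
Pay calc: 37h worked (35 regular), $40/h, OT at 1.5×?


Regular: 35h × $40 = $1400.00
Overtime: 37 - 35 = 2h
OT pay: 2h × $40 × 1.5 = $120.00
Total = $1400.00 + $120.00 = $1520.00

$1520.00


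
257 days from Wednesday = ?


Start: Wednesday (index 2)
(2 + 257) mod 7
= 259 mod 7
= 0
Index 0 → Monday

Monday


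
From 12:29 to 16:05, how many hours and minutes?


End time in minutes: 16×60 + 5 = 965
Start time in minutes: 12×60 + 29 = 749
Difference = 965 - 749 = 216 minutes
= 3 hours 36 minutes

3h 36m


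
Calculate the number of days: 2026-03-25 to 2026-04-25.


From March 25, 2026 to April 25, 2026
Rest of March 2026: 31 - 25 = 6
Days into April 2026: 25
Total = 6 + 25 = 31 days

31 days


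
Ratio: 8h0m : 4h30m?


16:9 (1.78)

Duration 1: 480 minutes
Duration 2: 270 minutes
Ratio = 480:270
GCD = 30
Simplified = 16:9
As a decimal: 16/9 ≈ 1.78
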